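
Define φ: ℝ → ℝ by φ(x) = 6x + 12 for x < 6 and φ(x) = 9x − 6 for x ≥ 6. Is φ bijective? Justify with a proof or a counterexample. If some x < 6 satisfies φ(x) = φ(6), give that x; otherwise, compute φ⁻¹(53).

59/9

Both pieces are strictly increasing (slopes 6 and 9), so each is injective on its own interval.
The left piece maps (−∞, 6) onto (−∞, 48); the right piece maps [6, ∞) onto [48, ∞).
Since 48 = 48, the images partition ℝ: φ is injective and surjective, hence bijective.
Because the two images are disjoint, no x < 6 has φ(x) = φ(6), so we compute φ⁻¹(53): 53 lies in [48, ∞), so solve 9x − 6 = 53: x = (53 + 6)/9 = 59/9.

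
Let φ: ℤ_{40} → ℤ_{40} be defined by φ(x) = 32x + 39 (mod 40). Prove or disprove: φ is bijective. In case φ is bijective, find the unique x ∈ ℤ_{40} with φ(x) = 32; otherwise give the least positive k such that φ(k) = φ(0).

5

We have gcd(32, 40) = 8 > 1. Taking s = 0 and t = 5: φ(0) = 39 and φ(5) = 32·5 + 39 = 199 ≡ 39 (mod 40).
So φ(0) = φ(5) while 0 ≠ 5, so φ is not injective, hence not bijective.
Since φ is not bijective, we find the least positive k with φ(k) = φ(0): this means 32k ≡ 0 (mod 40), i.e. 40 ∣ 32k. Since gcd(32, 40) = 8, dividing through by 8 this holds exactly when 5 ∣ 4k, and as gcd(4, 5) = 1, exactly when 5 ∣ k.
The smallest positive such k is 5.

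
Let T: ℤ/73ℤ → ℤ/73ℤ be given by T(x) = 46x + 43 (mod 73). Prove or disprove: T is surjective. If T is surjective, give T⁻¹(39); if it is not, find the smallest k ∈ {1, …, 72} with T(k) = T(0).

38

Since gcd(46, 73) = 1, 46 is invertible modulo 73. Euclid's algorithm: 73 = 1·46 + 27, 46 = 1·27 + 19, 27 = 1·19 + 8, 19 = 2·8 + 3, 8 = 2·3 + 2, 3 = 1·2 + 1; back-substituting gives 1 = 27·46 − 17·73, so 46⁻¹ ≡ 27 (mod 73).
For any y ∈ ℤ/73ℤ, x = 27(y − 43) mod 73 satisfies T(x) = 46·27(y − 43) + 43 ≡ y (since 46·27 ≡ 1 mod 73). So every y has a preimage.
Thus T is surjective.
Since T is surjective, we find T⁻¹(39): we need 46x ≡ 39 − 43 ≡ 69 (mod 73). Using 46⁻¹ = 27: x ≡ 27·69 = 1863 = 25·73 + 38, so x = 38.
Check: T(38) = 46·38 + 43 = 1791 = 24·73 + 39 ≡ 39 (mod 73).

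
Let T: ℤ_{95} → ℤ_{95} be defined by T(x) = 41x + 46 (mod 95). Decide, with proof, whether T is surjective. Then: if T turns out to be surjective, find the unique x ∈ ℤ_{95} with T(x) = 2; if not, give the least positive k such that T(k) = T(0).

Since gcd(41, 95) = 1, 41 is invertible modulo 95. Euclid's algorithm: 95 = 2·41 + 13, 41 = 3·13 + 2, 13 = 6·2 + 1; back-substituting gives 1 = 51·41 − 22·95, so 41⁻¹ ≡ 51 (mod 95).
For any y ∈ ℤ_{95}, x = 51(y − 46) mod 95 satisfies T(x) = 41·51(y − 46) + 46 ≡ y (since 41·51 ≡ 1 mod 95). So every y has a preimage.
Hence T is surjective.
Since T is surjective, we compute T⁻¹(2): solve 41x + 46 ≡ 2 (mod 95), i.e. 41x ≡ 51 (mod 95).
Multiplying by 41⁻¹ = 51 gives x ≡ 51·51 = 2601 = 27·95 + 36 ≡ 36 (mod 95).
Check: T(36) = 41·36 + 46 = 1522 = 16·95 + 2 ≡ 2 (mod 95).

36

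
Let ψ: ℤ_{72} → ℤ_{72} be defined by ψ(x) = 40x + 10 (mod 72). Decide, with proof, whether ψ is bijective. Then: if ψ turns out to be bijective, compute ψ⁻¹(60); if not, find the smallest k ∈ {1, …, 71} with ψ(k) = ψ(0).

9

We have gcd(40, 72) = 8 > 1. Taking s = 0 and t = 9: ψ(0) = 10 and ψ(9) = 40·9 + 10 = 370 ≡ 10 (mod 72).
So ψ(0) = ψ(9) while 0 ≠ 9, therefore ψ is not injective, hence not bijective.
Since ψ is not bijective, we find the least positive k with ψ(k) = ψ(0): this means 40k ≡ 0 (mod 72), i.e. 72 ∣ 40k. Since gcd(40, 72) = 8, dividing through by 8 this holds exactly when 9 ∣ 5k, and as gcd(5, 9) = 1, exactly when 9 ∣ k.
The smallest positive such k is 9.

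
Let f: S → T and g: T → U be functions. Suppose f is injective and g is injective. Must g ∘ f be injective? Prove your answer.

injective

Suppose (g ∘ f)(a) = (g ∘ f)(b), i.e. g(f(a)) = g(f(b)).
Since g is injective, f(a) = f(b). Since f is injective, a = b. Hence g ∘ f is injective.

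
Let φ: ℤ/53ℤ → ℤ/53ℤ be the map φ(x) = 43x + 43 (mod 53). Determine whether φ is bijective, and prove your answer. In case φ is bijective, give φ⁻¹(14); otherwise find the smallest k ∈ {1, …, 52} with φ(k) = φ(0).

40

By definition, injectivity means: for all s, t in the domain, φ(s) = φ(t) implies s = t.
Suppose φ(s) = φ(t) in ℤ/53ℤ. Then 43s + 43 ≡ 43t + 43 (mod 53), hence 43(s − t) ≡ 0 (mod 53).
Since gcd(43, 53) = 1, 43 is invertible modulo 53, therefore s − t ≡ 0 (mod 53), i.e. s = t.
We now compute 43⁻¹ mod 53 explicitly. Euclid's algorithm: 53 = 1·43 + 10, 43 = 4·10 + 3, 10 = 3·3 + 1; back-substituting gives 1 = 37·43 − 30·53, so 43⁻¹ ≡ 37 (mod 53).
Then y ↦ 37(y − 43) is a two-sided inverse to φ, so every y ∈ ℤ/53ℤ has a preimage.
Thus φ is bijective.
Since φ is bijective, we find φ⁻¹(14): we need 43x ≡ 14 − 43 ≡ 24 (mod 53). Using 43⁻¹ = 37: x ≡ 37·24 = 888 = 16·53 + 40, so x = 40.
Check: φ(40) = 43·40 + 43 = 1763 = 33·53 + 14 ≡ 14 (mod 53).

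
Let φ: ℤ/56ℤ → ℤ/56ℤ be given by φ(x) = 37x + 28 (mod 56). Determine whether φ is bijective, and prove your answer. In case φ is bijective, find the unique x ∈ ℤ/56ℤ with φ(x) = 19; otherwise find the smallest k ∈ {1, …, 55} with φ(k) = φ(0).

27

Suppose φ(u) = φ(v) in ℤ/56ℤ. Then 37u + 28 ≡ 37v + 28 (mod 56), therefore 37(u − v) ≡ 0 (mod 56).
Since gcd(37, 56) = 1, 37 is invertible modulo 56, hence u − v ≡ 0 (mod 56), i.e. u = v.
We now compute 37⁻¹ mod 56 explicitly. Euclid's algorithm: 56 = 1·37 + 19, 37 = 1·19 + 18, 19 = 1·18 + 1; back-substituting gives 1 = 53·37 − 35·56, so 37⁻¹ ≡ 53 (mod 56).
Then y ↦ 53(y − 28) is a two-sided inverse to φ, so every y ∈ ℤ/56ℤ has a preimage.
So φ is bijective.
Since φ is bijective, we find φ⁻¹(19): we need 37x ≡ 19 − 28 ≡ 47 (mod 56). Using 37⁻¹ = 53: x ≡ 53·47 = 2491 = 44·56 + 27, so x = 27.
Check: φ(27) = 37·27 + 28 = 1027 = 18·56 + 19 ≡ 19 (mod 56).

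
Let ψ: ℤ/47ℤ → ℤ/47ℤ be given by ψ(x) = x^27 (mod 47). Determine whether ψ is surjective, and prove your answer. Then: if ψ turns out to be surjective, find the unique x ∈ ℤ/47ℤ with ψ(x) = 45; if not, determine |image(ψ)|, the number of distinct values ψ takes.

30

Since 47 is prime, the nonzero elements of ℤ/47ℤ form a cyclic group of order 46.
As gcd(27, 46) = 1, raising to the 27th power is a bijection on this group: if x_1^27 ≡ x_2^27 then (x_1x_2^{−1})^27 = 1, and the only element of order dividing gcd(27, 46) = 1 is 1, so x_1 = x_2.
With ψ(0) = 0 this makes ψ injective on all of ℤ/47ℤ, hence bijective (finite equal-size domain and codomain). In particular ψ is surjective.
Since ψ is surjective, we find the preimage of 45. The inverse of x ↦ x^27 on (ℤ/47ℤ)^× is x ↦ x^29, because 27·29 = 783 = 17·46 + 1 ≡ 1 (mod 46) and x^{46} = 1 for x ≠ 0 (Fermat). So ψ⁻¹(45) = 45^29 mod 47.
Repeated squaring mod 47: 45^1 ≡ 45, 45^2 ≡ 45² = 2025 ≡ 4, 45^4 ≡ 4² = 16, 45^8 ≡ 16² = 256 ≡ 21, 45^16 ≡ 21² = 441 ≡ 18. Since 29 = 16 + 8 + 4 + 1, 45^29 ≡ 18·21·16·45: 18·21 = 378 ≡ 2, then 2·16 = 32, then 32·45 = 1440 ≡ 30. So 45^29 ≡ 30 (mod 47).
Hence ψ⁻¹(45) = 30.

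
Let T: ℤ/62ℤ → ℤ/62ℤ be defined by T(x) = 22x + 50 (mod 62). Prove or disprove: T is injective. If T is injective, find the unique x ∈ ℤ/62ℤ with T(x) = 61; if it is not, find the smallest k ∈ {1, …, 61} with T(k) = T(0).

31

We have gcd(22, 62) = 2 > 1. Taking x_1 = 0 and x_2 = 31: T(0) = 50 and T(31) = 22·31 + 50 = 732 ≡ 50 (mod 62).
So T(0) = T(31) while 0 ≠ 31, therefore T is not injective.
Since T is not injective, we find the least positive k with T(k) = T(0): this means 22k ≡ 0 (mod 62), i.e. 62 ∣ 22k. Since gcd(22, 62) = 2, dividing through by 2 this holds exactly when 31 ∣ 11k, and as gcd(11, 31) = 1, exactly when 31 ∣ k.
The smallest positive such k is 31.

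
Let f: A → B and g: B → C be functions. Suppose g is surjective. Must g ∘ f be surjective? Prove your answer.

No. Take A = {1}, B = C = {1, 2, 3, 4, 5, 6}, f(1) = 1, and g = identity (surjective).
Then (g ∘ f)(1) = 1, and 6 ∈ C has no preimage under g ∘ f, so g ∘ f is not surjective.

not surjective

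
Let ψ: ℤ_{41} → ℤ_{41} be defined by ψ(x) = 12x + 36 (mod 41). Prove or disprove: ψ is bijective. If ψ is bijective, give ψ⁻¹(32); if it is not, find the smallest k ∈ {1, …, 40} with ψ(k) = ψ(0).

27

Suppose ψ(a) = ψ(b) in ℤ_{41}. Then 12a + 36 ≡ 12b + 36 (mod 41), so 12(a − b) ≡ 0 (mod 41).
Since gcd(12, 41) = 1, 12 is invertible modulo 41, hence a − b ≡ 0 (mod 41), i.e. a = b.
We now compute 12⁻¹ mod 41 explicitly. Euclid's algorithm: 41 = 3·12 + 5, 12 = 2·5 + 2, 5 = 2·2 + 1; back-substituting gives 1 = 24·12 − 7·41, so 12⁻¹ ≡ 24 (mod 41).
For any y ∈ ℤ_{41}, x = 24(y − 36) mod 41 satisfies ψ(x) = 12·24(y − 36) + 36 ≡ y (since 12·24 ≡ 1 mod 41). So every y has a preimage.
Hence ψ is bijective.
Since ψ is bijective, we compute ψ⁻¹(32): solve 12x + 36 ≡ 32 (mod 41), i.e. 12x ≡ 37 (mod 41).
Multiplying by 12⁻¹ = 24 gives x ≡ 24·37 = 888 = 21·41 + 27 ≡ 27 (mod 41).
Check: ψ(27) = 12·27 + 36 = 360 = 8·41 + 32 ≡ 32 (mod 41).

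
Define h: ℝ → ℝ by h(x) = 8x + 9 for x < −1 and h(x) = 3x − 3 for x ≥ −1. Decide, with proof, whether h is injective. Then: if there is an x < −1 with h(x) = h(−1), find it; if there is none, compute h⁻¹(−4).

Both pieces are strictly increasing (slopes 8 and 3), so each is injective on its own interval.
The left piece maps (−∞, −1) onto (−∞, 1); the right piece maps [−1, ∞) onto [−6, ∞).
These images overlap. In particular h(−1) = −6 (right piece), and solving 8x + 9 = −6 on the left piece gives x = −15/8 < −1.
So h(−15/8) = h(−1) with −15/8 ≠ −1, and h is not injective. This x = −15/8 is the requested value below −1.

-15/8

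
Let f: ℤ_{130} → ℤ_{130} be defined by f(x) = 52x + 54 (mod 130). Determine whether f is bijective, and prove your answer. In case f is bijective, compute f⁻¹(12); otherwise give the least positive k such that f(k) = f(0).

5

By definition, f is injective if f(u) = f(v) implies u = v.
We have gcd(52, 130) = 26 > 1. Taking u = 0 and v = 5: f(0) = 54 and f(5) = 52·5 + 54 = 314 ≡ 54 (mod 130).
So f(0) = f(5) while 0 ≠ 5, therefore f is not injective, hence not bijective.
Since f is not bijective, we find the least positive k with f(k) = f(0): this means 52k ≡ 0 (mod 130), i.e. 130 ∣ 52k. Since gcd(52, 130) = 26, dividing through by 26 this holds exactly when 5 ∣ 2k, and as gcd(2, 5) = 1, exactly when 5 ∣ k.
The smallest positive such k is 5.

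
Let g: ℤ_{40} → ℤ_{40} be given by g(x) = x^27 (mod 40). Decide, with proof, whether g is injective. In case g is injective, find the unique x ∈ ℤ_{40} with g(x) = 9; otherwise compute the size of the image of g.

g(0) = 0^27 = 0.
g(10): Repeated squaring mod 40: 10^1 ≡ 10, 10^2 ≡ 10² = 100 ≡ 20, 10^4 ≡ 20² = 400 ≡ 0, 10^8 ≡ 0² = 0, 10^16 ≡ 0² = 0. Since 27 = 16 + 8 + 2 + 1, 10^27 ≡ 0·0·20·10: 0·0 = 0, then 0·20 = 0, then 0·10 = 0. So 10^27 ≡ 0 (mod 40).
So g(0) = g(10) = 0 while 0 ≠ 10, hence g is not injective.
Since g is not injective, we determine |image(g)|. Computing x^27 mod 40 for each x (by repeated squaring, reducing mod 40 at every step), the values g(0), g(1), …, g(39) are: 0, 1, 8, 27, 24, 5, 16, 23, 32, 9, 0, 11, 8, 37, 24, 15, 16, 33, 32, 19, 0, 21, 8, 7, 24, 25, 16, 3, 32, 29, 0, 31, 8, 17, 24, 35, 16, 13, 32, 39.
The distinct values are {0, 1, 3, 5, 7, 8, 9, 11, 13, 15, 16, 17, 19, 21, 23, 24, 25, 27, 29, 31, 32, 33, 35, 37, 39}; there are 25 of them.

25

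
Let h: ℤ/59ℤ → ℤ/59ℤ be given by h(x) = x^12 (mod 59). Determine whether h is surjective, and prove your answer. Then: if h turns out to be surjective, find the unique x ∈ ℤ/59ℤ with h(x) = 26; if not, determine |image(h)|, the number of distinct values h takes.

h(29): Repeated squaring mod 59: 29^1 ≡ 29, 29^2 ≡ 29² = 841 ≡ 15, 29^4 ≡ 15² = 225 ≡ 48, 29^8 ≡ 48² = 2304 ≡ 3. Since 12 = 8 + 4, 29^12 ≡ 3·48: 3·48 = 144 ≡ 26. So 29^12 ≡ 26 (mod 59).
h(30): Repeated squaring mod 59: 30^1 ≡ 30, 30^2 ≡ 30² = 900 ≡ 15, 30^4 ≡ 15² = 225 ≡ 48, 30^8 ≡ 48² = 2304 ≡ 3. Since 12 = 8 + 4, 30^12 ≡ 3·48: 3·48 = 144 ≡ 26. So 30^12 ≡ 26 (mod 59).
So h(29) = h(30) = 26 while 29 ≠ 30, thus h is not injective.
A non-injective map from the 59-element set ℤ/59ℤ to itself takes at most 58 distinct values, so it cannot be surjective. So h is not surjective.
Since h is not surjective, we determine |image(h)|. Computing x^12 mod 59 for each x (by repeated squaring, reducing mod 59 at every step), the values h(0), h(1), …, h(58) are: 0, 1, 25, 28, 35, 41, 51, 9, 49, 17, 22, 21, 36, 7, 48, 27, 45, 46, 12, 3, 19, 16, 53, 5, 15, 29, 57, 4, 20, 26, 26, 20, 4, 57, 29, 15, 5, 53, 16, 19, 3, 12, 46, 45, 27, 48, 7, 36, 21, 22, 17, 49, 9, 51, 41, 35, 28, 25, 1.
The distinct values are {0, 1, 3, 4, 5, 7, 9, 12, 15, 16, 17, 19, 20, 21, 22, 25, 26, 27, 28, 29, 35, 36, 41, 45, 46, 48, 49, 51, 53, 57}; there are 30 of them.

30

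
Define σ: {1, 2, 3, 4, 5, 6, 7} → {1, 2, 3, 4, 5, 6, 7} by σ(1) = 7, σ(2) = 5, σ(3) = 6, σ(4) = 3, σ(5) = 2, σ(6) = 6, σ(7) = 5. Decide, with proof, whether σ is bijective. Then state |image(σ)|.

σ(3) = 6 = σ(6) with 3 ≠ 6, so σ is not injective, hence not bijective.
The image of σ is {2, 3, 5, 6, 7}, which has 5 elements.

5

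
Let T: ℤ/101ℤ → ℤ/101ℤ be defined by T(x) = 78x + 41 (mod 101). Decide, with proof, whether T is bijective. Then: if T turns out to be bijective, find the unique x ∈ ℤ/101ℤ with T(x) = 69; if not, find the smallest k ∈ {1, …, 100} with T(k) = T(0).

91

Suppose T(a) = T(b) in ℤ/101ℤ. Then 78a + 41 ≡ 78b + 41 (mod 101), therefore 78(a − b) ≡ 0 (mod 101).
Since gcd(78, 101) = 1, 78 is invertible modulo 101, so a − b ≡ 0 (mod 101), i.e. a = b.
We now compute 78⁻¹ mod 101 explicitly. Euclid's algorithm: 101 = 1·78 + 23, 78 = 3·23 + 9, 23 = 2·9 + 5, 9 = 1·5 + 4, 5 = 1·4 + 1; back-substituting gives 1 = 79·78 − 61·101, so 78⁻¹ ≡ 79 (mod 101).
For any y ∈ ℤ/101ℤ, x = 79(y − 41) mod 101 satisfies T(x) = 78·79(y − 41) + 41 ≡ y (since 78·79 ≡ 1 mod 101). So every y has a preimage.
So T is bijective.
Since T is bijective, we compute T⁻¹(69): solve 78x + 41 ≡ 69 (mod 101), i.e. 78x ≡ 28 (mod 101).
Multiplying by 78⁻¹ = 79 gives x ≡ 79·28 = 2212 = 21·101 + 91 ≡ 91 (mod 101).
Check: T(91) = 78·91 + 41 = 7139 = 70·101 + 69 ≡ 69 (mod 101).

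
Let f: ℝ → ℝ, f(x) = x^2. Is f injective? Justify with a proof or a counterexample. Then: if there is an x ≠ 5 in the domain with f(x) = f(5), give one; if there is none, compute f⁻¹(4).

f(5) = 25 = (−5)^2 = f(−5) (since 2 is even), with 5 ≠ −5. So f is not injective.
For the follow-up, such an x exists: taking x = −5 ∈ ℝ gives f(−5) = 25 = f(5) with −5 ≠ 5.

-5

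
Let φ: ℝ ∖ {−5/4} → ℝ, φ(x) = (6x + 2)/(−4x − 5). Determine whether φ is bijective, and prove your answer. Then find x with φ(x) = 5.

-27/26

If φ(x) = −3/2, cross-multiplying gives −4(6x + 2) = 6(−4x − 5), which simplifies to −8 = −30 — false.  So −3/2 has no preimage and φ is not surjective.
Therefore φ is not bijective.
Solving φ(x) = 5: cross-multiplying gives 6x + 2 = 5(−4x − 5), which rearranges to 26x = −27, so x = −27/26.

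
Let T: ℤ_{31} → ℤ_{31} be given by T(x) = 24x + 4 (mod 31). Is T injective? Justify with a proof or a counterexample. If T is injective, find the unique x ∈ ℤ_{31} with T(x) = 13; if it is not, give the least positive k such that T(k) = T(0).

Recall that T is injective if T(u) = T(v) implies u = v.
If T(u) = T(v), then 24u ≡ 24v (mod 31). Because gcd(24, 31) = 1, we may cancel 24 to get u ≡ v (mod 31).
Hence T is injective.
We now compute 24⁻¹ mod 31 explicitly. Euclid's algorithm: 31 = 1·24 + 7, 24 = 3·7 + 3, 7 = 2·3 + 1; back-substituting gives 1 = 22·24 − 17·31, so 24⁻¹ ≡ 22 (mod 31).
Since T is injective, we find T⁻¹(13): we need 24x ≡ 13 − 4 ≡ 9 (mod 31). Using 24⁻¹ = 22: x ≡ 22·9 = 198 = 6·31 + 12, so x = 12.
Check: T(12) = 24·12 + 4 = 292 = 9·31 + 13 ≡ 13 (mod 31).

12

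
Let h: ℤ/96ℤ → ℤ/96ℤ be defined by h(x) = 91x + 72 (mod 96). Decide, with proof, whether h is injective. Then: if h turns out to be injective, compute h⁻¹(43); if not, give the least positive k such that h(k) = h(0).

Suppose h(u) = h(v) in ℤ/96ℤ. Then 91u + 72 ≡ 91v + 72 (mod 96), thus 91(u − v) ≡ 0 (mod 96).
Since gcd(91, 96) = 1, 91 is invertible modulo 96, thus u − v ≡ 0 (mod 96), i.e. u = v.
So h is injective.
We now compute 91⁻¹ mod 96 explicitly. Euclid's algorithm: 96 = 1·91 + 5, 91 = 18·5 + 1; back-substituting gives 1 = 19·91 − 18·96, so 91⁻¹ ≡ 19 (mod 96).
Since h is injective, we find h⁻¹(43): we need 91x ≡ 43 − 72 ≡ 67 (mod 96). Using 91⁻¹ = 19: x ≡ 19·67 = 1273 = 13·96 + 25, so x = 25.
Check: h(25) = 91·25 + 72 = 2347 = 24·96 + 43 ≡ 43 (mod 96).

25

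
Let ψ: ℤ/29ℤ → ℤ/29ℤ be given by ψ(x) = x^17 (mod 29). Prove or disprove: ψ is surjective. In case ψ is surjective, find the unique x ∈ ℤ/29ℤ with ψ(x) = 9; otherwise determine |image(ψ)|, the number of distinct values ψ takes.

Since 29 is prime, the nonzero elements of ℤ/29ℤ form a cyclic group of order 28.
As gcd(17, 28) = 1, raising to the 17th power is a bijection on this group: if s^17 ≡ t^17 then (st^{−1})^17 = 1, and the only element of order dividing gcd(17, 28) = 1 is 1, so s = t.
With ψ(0) = 0 this makes ψ injective on all of ℤ/29ℤ, hence bijective (finite equal-size domain and codomain). In particular ψ is surjective.
Since ψ is surjective, we find the preimage of 9. The inverse of x ↦ x^17 on (ℤ/29ℤ)^× is x ↦ x^5, because 17·5 = 85 = 3·28 + 1 ≡ 1 (mod 28) and x^{28} = 1 for x ≠ 0 (Fermat). So ψ⁻¹(9) = 9^5 mod 29.
Repeated squaring mod 29: 9^1 ≡ 9, 9^2 ≡ 9² = 81 ≡ 23, 9^4 ≡ 23² = 529 ≡ 7. Since 5 = 4 + 1, 9^5 ≡ 7·9: 7·9 = 63 ≡ 5. So 9^5 ≡ 5 (mod 29).
Hence ψ⁻¹(9) = 5.

5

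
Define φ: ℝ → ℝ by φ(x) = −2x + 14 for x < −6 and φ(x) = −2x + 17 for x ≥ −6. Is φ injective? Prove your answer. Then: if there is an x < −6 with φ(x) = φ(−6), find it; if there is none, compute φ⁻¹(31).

Both pieces are strictly decreasing (slopes −2 and −2), so each is injective on its own interval.
The left piece maps (−∞, −6) onto (26, ∞); the right piece maps [−6, ∞) onto (−∞, 29].
These images overlap. In particular φ(−6) = 29 (right piece), and solving −2x + 14 = 29 on the left piece gives x = −15/2 < −6.
So φ(−15/2) = φ(−6) with −15/2 ≠ −6, and φ is not injective. This x = −15/2 is the requested value below −6.

-15/2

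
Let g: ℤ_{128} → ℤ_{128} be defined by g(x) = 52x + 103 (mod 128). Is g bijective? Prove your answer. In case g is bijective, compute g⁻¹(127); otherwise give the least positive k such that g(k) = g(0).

32

We have gcd(52, 128) = 4 > 1. Taking a = 0 and b = 32: g(0) = 103 and g(32) = 52·32 + 103 = 1767 ≡ 103 (mod 128).
So g(0) = g(32) while 0 ≠ 32, so g is not injective, hence not bijective.
Since g is not bijective, we find the least positive k with g(k) = g(0): this means 52k ≡ 0 (mod 128), i.e. 128 ∣ 52k. Since gcd(52, 128) = 4, dividing through by 4 this holds exactly when 32 ∣ 13k, and as gcd(13, 32) = 1, exactly when 32 ∣ k.
The smallest positive such k is 32.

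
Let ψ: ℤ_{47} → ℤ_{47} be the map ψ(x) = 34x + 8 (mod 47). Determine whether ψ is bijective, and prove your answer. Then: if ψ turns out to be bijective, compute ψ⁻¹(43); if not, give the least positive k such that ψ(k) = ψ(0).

Recall that ψ is injective when ψ(a) = ψ(b) forces a = b.
If ψ(a) = ψ(b), then 34a ≡ 34b (mod 47). Because gcd(34, 47) = 1, we may cancel 34 to get a ≡ b (mod 47).
We now compute 34⁻¹ mod 47 explicitly. Euclid's algorithm: 47 = 1·34 + 13, 34 = 2·13 + 8, 13 = 1·8 + 5, 8 = 1·5 + 3, 5 = 1·3 + 2, 3 = 1·2 + 1; back-substituting gives 1 = 18·34 − 13·47, so 34⁻¹ ≡ 18 (mod 47).
Then y ↦ 18(y − 8) is a two-sided inverse to ψ, so every y ∈ ℤ_{47} has a preimage.
Therefore ψ is bijective.
Since ψ is bijective, we find ψ⁻¹(43): we need 34x ≡ 43 − 8 ≡ 35 (mod 47). Using 34⁻¹ = 18: x ≡ 18·35 = 630 = 13·47 + 19, so x = 19.
Check: ψ(19) = 34·19 + 8 = 654 = 13·47 + 43 ≡ 43 (mod 47).

19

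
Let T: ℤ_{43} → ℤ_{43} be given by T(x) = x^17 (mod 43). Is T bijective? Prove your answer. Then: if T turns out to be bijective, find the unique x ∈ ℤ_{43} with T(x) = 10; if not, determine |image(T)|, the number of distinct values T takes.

Since 43 is prime, the nonzero elements of ℤ_{43} form a cyclic group of order 42.
As gcd(17, 42) = 1, raising to the 17th power is a bijection on this group: if x_1^17 ≡ x_2^17 then (x_1x_2^{−1})^17 = 1, and the only element of order dividing gcd(17, 42) = 1 is 1, so x_1 = x_2.
With T(0) = 0 this makes T injective on all of ℤ_{43}, hence bijective (finite equal-size domain and codomain). In particular T is bijective.
Since T is bijective, we find the preimage of 10. The inverse of x ↦ x^17 on (ℤ_{43})^× is x ↦ x^5, because 17·5 = 85 = 2·42 + 1 ≡ 1 (mod 42) and x^{42} = 1 for x ≠ 0 (Fermat). So T⁻¹(10) = 10^5 mod 43.
Repeated squaring mod 43: 10^1 ≡ 10, 10^2 ≡ 10² = 100 ≡ 14, 10^4 ≡ 14² = 196 ≡ 24. Since 5 = 4 + 1, 10^5 ≡ 24·10: 24·10 = 240 ≡ 25. So 10^5 ≡ 25 (mod 43).
Hence T⁻¹(10) = 25.

25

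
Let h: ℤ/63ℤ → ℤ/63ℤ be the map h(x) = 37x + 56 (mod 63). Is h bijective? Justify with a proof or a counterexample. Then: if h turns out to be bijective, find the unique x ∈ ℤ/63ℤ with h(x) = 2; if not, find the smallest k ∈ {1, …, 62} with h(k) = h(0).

36

Suppose h(u) = h(v) in ℤ/63ℤ. Then 37u + 56 ≡ 37v + 56 (mod 63), thus 37(u − v) ≡ 0 (mod 63).
Since gcd(37, 63) = 1, 37 is invertible modulo 63, therefore u − v ≡ 0 (mod 63), i.e. u = v.
We now compute 37⁻¹ mod 63 explicitly. Euclid's algorithm: 63 = 1·37 + 26, 37 = 1·26 + 11, 26 = 2·11 + 4, 11 = 2·4 + 3, 4 = 1·3 + 1; back-substituting gives 1 = 46·37 − 27·63, so 37⁻¹ ≡ 46 (mod 63).
For any y ∈ ℤ/63ℤ, x = 46(y − 56) mod 63 satisfies h(x) = 37·46(y − 56) + 56 ≡ y (since 37·46 ≡ 1 mod 63). So every y has a preimage.
Thus h is bijective.
Since h is bijective, we find h⁻¹(2): we need 37x ≡ 2 − 56 ≡ 9 (mod 63). Using 37⁻¹ = 46: x ≡ 46·9 = 414 = 6·63 + 36, so x = 36.
Check: h(36) = 37·36 + 56 = 1388 = 22·63 + 2 ≡ 2 (mod 63).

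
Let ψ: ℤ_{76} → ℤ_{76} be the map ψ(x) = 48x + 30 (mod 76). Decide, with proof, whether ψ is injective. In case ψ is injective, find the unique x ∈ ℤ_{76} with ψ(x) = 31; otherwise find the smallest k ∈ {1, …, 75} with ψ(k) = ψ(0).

We have gcd(48, 76) = 4 > 1. Taking x_1 = 0 and x_2 = 19: ψ(0) = 30 and ψ(19) = 48·19 + 30 = 942 ≡ 30 (mod 76).
So ψ(0) = ψ(19) while 0 ≠ 19, hence ψ is not injective.
Since ψ is not injective, we find the least positive k with ψ(k) = ψ(0): this means 48k ≡ 0 (mod 76), i.e. 76 ∣ 48k. Since gcd(48, 76) = 4, dividing through by 4 this holds exactly when 19 ∣ 12k, and as gcd(12, 19) = 1, exactly when 19 ∣ k.
The smallest positive such k is 19.

19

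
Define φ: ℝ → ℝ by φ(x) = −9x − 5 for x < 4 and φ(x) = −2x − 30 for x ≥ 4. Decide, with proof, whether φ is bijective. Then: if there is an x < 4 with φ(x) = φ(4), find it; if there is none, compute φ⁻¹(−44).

11/3

Both pieces are strictly decreasing (slopes −9 and −2), so each is injective on its own interval.
The left piece maps (−∞, 4) onto (−41, ∞); the right piece maps [4, ∞) onto (−∞, −38].
These images overlap. In particular φ(4) = −38 (right piece), and solving −9x − 5 = −38 on the left piece gives x = 11/3 < 4.
So φ(11/3) = φ(4) with 11/3 ≠ 4, and φ is not injective, hence not bijective. This x = 11/3 is the requested value below 4.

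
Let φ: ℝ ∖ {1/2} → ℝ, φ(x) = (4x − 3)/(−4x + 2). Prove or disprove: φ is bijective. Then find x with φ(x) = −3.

If φ(x) = −1, cross-multiplying gives −4(4x − 3) = 4(−4x + 2), which simplifies to 12 = 8 — false.  So −1 has no preimage and φ is not surjective.
Thus φ is not bijective.
Solving φ(x) = −3: cross-multiplying gives 4x − 3 = −3(−4x + 2), which rearranges to −8x = −3, so x = 3/8.

3/8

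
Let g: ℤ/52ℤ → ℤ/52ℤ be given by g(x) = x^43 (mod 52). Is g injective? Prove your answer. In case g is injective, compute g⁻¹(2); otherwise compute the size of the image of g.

39

g(0) = 0^43 = 0.
g(26): Repeated squaring mod 52: 26^1 ≡ 26, 26^2 ≡ 26² = 676 ≡ 0, 26^4 ≡ 0² = 0, 26^8 ≡ 0² = 0, 26^16 ≡ 0² = 0, 26^32 ≡ 0² = 0. Since 43 = 32 + 8 + 2 + 1, 26^43 ≡ 0·0·0·26: 0·0 = 0, then 0·0 = 0, then 0·26 = 0. So 26^43 ≡ 0 (mod 52).
So g(0) = g(26) = 0 while 0 ≠ 26, so g is not injective.
Since g is not injective, we determine |image(g)|. Computing x^43 mod 52 for each x (by repeated squaring, reducing mod 52 at every step), the values g(0), g(1), …, g(51) are: 0, 1, 24, 3, 4, 21, 20, 19, 44, 9, 36, 15, 12, 13, 40, 11, 16, 17, 8, 7, 32, 5, 48, 23, 28, 25, 0, 27, 24, 29, 4, 47, 20, 45, 44, 35, 36, 41, 12, 39, 40, 37, 16, 43, 8, 33, 32, 31, 48, 49, 28, 51.
The distinct values are {0, 1, 3, 4, 5, 7, 8, 9, 11, 12, 13, 15, 16, 17, 19, 20, 21, 23, 24, 25, 27, 28, 29, 31, 32, 33, 35, 36, 37, 39, 40, 41, 43, 44, 45, 47, 48, 49, 51}; there are 39 of them.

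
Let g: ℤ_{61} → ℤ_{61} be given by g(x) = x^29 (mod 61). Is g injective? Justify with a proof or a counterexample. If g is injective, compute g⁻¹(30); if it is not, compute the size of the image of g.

Since 61 is prime, the nonzero elements of ℤ_{61} form a cyclic group of order 60.
As gcd(29, 60) = 1, raising to the 29th power is a bijection on this group: if a^29 ≡ b^29 then (ab^{−1})^29 = 1, and the only element of order dividing gcd(29, 60) = 1 is 1, so a = b.
With g(0) = 0 this makes g injective on all of ℤ_{61}, hence bijective (finite equal-size domain and codomain). In particular g is injective.
Since g is injective, we find the preimage of 30. The inverse of x ↦ x^29 on (ℤ_{61})^× is x ↦ x^29, because 29·29 = 841 = 14·60 + 1 ≡ 1 (mod 60) and x^{60} = 1 for x ≠ 0 (Fermat). So g⁻¹(30) = 30^29 mod 61.
Repeated squaring mod 61: 30^1 ≡ 30, 30^2 ≡ 30² = 900 ≡ 46, 30^4 ≡ 46² = 2116 ≡ 42, 30^8 ≡ 42² = 1764 ≡ 56, 30^16 ≡ 56² = 3136 ≡ 25. Since 29 = 16 + 8 + 4 + 1, 30^29 ≡ 25·56·42·30: 25·56 = 1400 ≡ 58, then 58·42 = 2436 ≡ 57, then 57·30 = 1710 ≡ 2. So 30^29 ≡ 2 (mod 61).
Hence g⁻¹(30) = 2.

2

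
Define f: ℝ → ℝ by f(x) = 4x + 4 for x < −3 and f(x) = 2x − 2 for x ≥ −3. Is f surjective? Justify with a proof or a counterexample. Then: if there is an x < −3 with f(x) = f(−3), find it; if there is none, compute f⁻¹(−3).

-1/2

Both pieces are strictly increasing (slopes 4 and 2), so each is injective on its own interval.
The left piece maps (−∞, −3) onto (−∞, −8); the right piece maps [−3, ∞) onto [−8, ∞).
These images together cover ℝ, so f is surjective.
Because the two images are disjoint, no x < −3 has f(x) = f(−3), so we compute f⁻¹(−3): −3 lies in [−8, ∞), so solve 2x − 2 = −3: x = (−3 + 2)/2 = −1/2.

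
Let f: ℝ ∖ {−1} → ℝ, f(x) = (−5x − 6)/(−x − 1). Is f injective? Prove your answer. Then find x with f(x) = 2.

Suppose f(u) = f(v). Cross-multiplying: (−5u − 6)(−v − 1) = (−5v − 6)(−u − 1).
Expanding both sides and cancelling the symmetric terms leaves −1·(u − v) = 0. Since −1 ≠ 0, u = v. So f is injective.
Solving f(x) = 2: cross-multiplying gives −5x − 6 = 2(−x − 1), which rearranges to −3x = 4, so x = −4/3.

-4/3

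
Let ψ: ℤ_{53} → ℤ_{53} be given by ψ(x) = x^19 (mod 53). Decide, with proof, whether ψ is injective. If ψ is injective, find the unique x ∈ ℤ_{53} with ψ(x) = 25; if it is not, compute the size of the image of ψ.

Since 53 is prime, the nonzero elements of ℤ_{53} form a cyclic group of order 52.
As gcd(19, 52) = 1, raising to the 19th power is a bijection on this group: if u^19 ≡ v^19 then (uv^{−1})^19 = 1, and the only element of order dividing gcd(19, 52) = 1 is 1, so u = v.
With ψ(0) = 0 this makes ψ injective on all of ℤ_{53}, hence bijective (finite equal-size domain and codomain). In particular ψ is injective.
Since ψ is injective, we find the preimage of 25. The inverse of x ↦ x^19 on (ℤ_{53})^× is x ↦ x^11, because 19·11 = 209 = 4·52 + 1 ≡ 1 (mod 52) and x^{52} = 1 for x ≠ 0 (Fermat). So ψ⁻¹(25) = 25^11 mod 53.
Repeated squaring mod 53: 25^1 ≡ 25, 25^2 ≡ 25² = 625 ≡ 42, 25^4 ≡ 42² = 1764 ≡ 15, 25^8 ≡ 15² = 225 ≡ 13. Since 11 = 8 + 2 + 1, 25^11 ≡ 13·42·25: 13·42 = 546 ≡ 16, then 16·25 = 400 ≡ 29. So 25^11 ≡ 29 (mod 53).
Hence ψ⁻¹(25) = 29.

29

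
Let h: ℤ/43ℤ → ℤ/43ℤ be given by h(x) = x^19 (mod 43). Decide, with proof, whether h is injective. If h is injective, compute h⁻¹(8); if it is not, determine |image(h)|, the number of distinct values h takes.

39

Since 43 is prime, the nonzero elements of ℤ/43ℤ form a cyclic group of order 42.
As gcd(19, 42) = 1, raising to the 19th power is a bijection on this group: if u^19 ≡ v^19 then (uv^{−1})^19 = 1, and the only element of order dividing gcd(19, 42) = 1 is 1, so u = v.
With h(0) = 0 this makes h injective on all of ℤ/43ℤ, hence bijective (finite equal-size domain and codomain). In particular h is injective.
Since h is injective, we find the preimage of 8. The inverse of x ↦ x^19 on (ℤ/43ℤ)^× is x ↦ x^31, because 19·31 = 589 = 14·42 + 1 ≡ 1 (mod 42) and x^{42} = 1 for x ≠ 0 (Fermat). So h⁻¹(8) = 8^31 mod 43.
Repeated squaring mod 43: 8^1 ≡ 8, 8^2 ≡ 8² = 64 ≡ 21, 8^4 ≡ 21² = 441 ≡ 11, 8^8 ≡ 11² = 121 ≡ 35, 8^16 ≡ 35² = 1225 ≡ 21. Since 31 = 16 + 8 + 4 + 2 + 1, 8^31 ≡ 21·35·11·21·8: 21·35 = 735 ≡ 4, then 4·11 = 44 ≡ 1, then 1·21 = 21, then 21·8 = 168 ≡ 39. So 8^31 ≡ 39 (mod 43).
Hence h⁻¹(8) = 39.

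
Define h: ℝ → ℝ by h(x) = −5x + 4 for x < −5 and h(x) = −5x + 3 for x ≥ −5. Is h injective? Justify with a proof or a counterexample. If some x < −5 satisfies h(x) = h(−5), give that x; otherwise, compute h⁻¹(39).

Both pieces are strictly decreasing (slopes −5 and −5), so each is injective on its own interval.
The left piece maps (−∞, −5) onto (29, ∞); the right piece maps [−5, ∞) onto (−∞, 28].
These images are disjoint, so no value is attained by both pieces. Therefore h is injective.
Because the two images are disjoint, no x < −5 has h(x) = h(−5), so we compute h⁻¹(39): 39 lies in (29, ∞), so solve −5x + 4 = 39: x = (39 − 4)/(−5) = −7.

-7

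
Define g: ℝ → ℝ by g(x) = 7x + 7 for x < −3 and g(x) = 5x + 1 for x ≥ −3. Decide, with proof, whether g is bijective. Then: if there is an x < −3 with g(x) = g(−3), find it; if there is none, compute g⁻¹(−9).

-2

Both pieces are strictly increasing (slopes 7 and 5), so each is injective on its own interval.
The left piece maps (−∞, −3) onto (−∞, −14); the right piece maps [−3, ∞) onto [−14, ∞).
Since −14 = −14, the images partition ℝ: g is injective and surjective, hence bijective.
Because the two images are disjoint, no x < −3 has g(x) = g(−3), so we compute g⁻¹(−9): −9 lies in [−14, ∞), so solve 5x + 1 = −9: x = (−9 − 1)/5 = −2.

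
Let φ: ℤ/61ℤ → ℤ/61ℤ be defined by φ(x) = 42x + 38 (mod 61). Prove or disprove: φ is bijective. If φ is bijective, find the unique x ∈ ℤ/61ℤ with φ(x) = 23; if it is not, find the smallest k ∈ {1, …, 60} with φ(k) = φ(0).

Suppose φ(s) = φ(t) in ℤ/61ℤ. Then 42s + 38 ≡ 42t + 38 (mod 61), so 42(s − t) ≡ 0 (mod 61).
Since gcd(42, 61) = 1, 42 is invertible modulo 61, hence s − t ≡ 0 (mod 61), i.e. s = t.
We now compute 42⁻¹ mod 61 explicitly. Euclid's algorithm: 61 = 1·42 + 19, 42 = 2·19 + 4, 19 = 4·4 + 3, 4 = 1·3 + 1; back-substituting gives 1 = 16·42 − 11·61, so 42⁻¹ ≡ 16 (mod 61).
Then y ↦ 16(y − 38) is a two-sided inverse to φ, so every y ∈ ℤ/61ℤ has a preimage.
Thus φ is bijective.
Since φ is bijective, we compute φ⁻¹(23): solve 42x + 38 ≡ 23 (mod 61), i.e. 42x ≡ 46 (mod 61).
Multiplying by 42⁻¹ = 16 gives x ≡ 16·46 = 736 = 12·61 + 4 ≡ 4 (mod 61).
Check: φ(4) = 42·4 + 38 = 206 = 3·61 + 23 ≡ 23 (mod 61).

4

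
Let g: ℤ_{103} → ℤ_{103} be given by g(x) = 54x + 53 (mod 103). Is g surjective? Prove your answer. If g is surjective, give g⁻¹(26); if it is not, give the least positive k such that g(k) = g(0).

51

Recall: g is surjective if every y in the codomain equals g(x) for some x in the domain.
Since gcd(54, 103) = 1, 54 is invertible modulo 103. Euclid's algorithm: 103 = 1·54 + 49, 54 = 1·49 + 5, 49 = 9·5 + 4, 5 = 1·4 + 1; back-substituting gives 1 = 21·54 − 11·103, so 54⁻¹ ≡ 21 (mod 103).
Then y ↦ 21(y − 53) is a two-sided inverse to g, so every y ∈ ℤ_{103} has a preimage.
Thus g is surjective.
Since g is surjective, we find g⁻¹(26): we need 54x ≡ 26 − 53 ≡ 76 (mod 103). Using 54⁻¹ = 21: x ≡ 21·76 = 1596 = 15·103 + 51, so x = 51.
Check: g(51) = 54·51 + 53 = 2807 = 27·103 + 26 ≡ 26 (mod 103).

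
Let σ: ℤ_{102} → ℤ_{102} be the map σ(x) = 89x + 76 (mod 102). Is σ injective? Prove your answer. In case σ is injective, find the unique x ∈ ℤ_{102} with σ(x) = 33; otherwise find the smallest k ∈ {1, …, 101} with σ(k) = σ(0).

By definition, σ is injective when σ(s) = σ(t) forces s = t.
Suppose σ(s) = σ(t) in ℤ_{102}. Then 89s + 76 ≡ 89t + 76 (mod 102), therefore 89(s − t) ≡ 0 (mod 102).
Since gcd(89, 102) = 1, 89 is invertible modulo 102, therefore s − t ≡ 0 (mod 102), i.e. s = t.
Therefore σ is injective.
We now compute 89⁻¹ mod 102 explicitly. Euclid's algorithm: 102 = 1·89 + 13, 89 = 6·13 + 11, 13 = 1·11 + 2, 11 = 5·2 + 1; back-substituting gives 1 = 47·89 − 41·102, so 89⁻¹ ≡ 47 (mod 102).
Since σ is injective, we compute σ⁻¹(33): solve 89x + 76 ≡ 33 (mod 102), i.e. 89x ≡ 59 (mod 102).
Multiplying by 89⁻¹ = 47 gives x ≡ 47·59 = 2773 = 27·102 + 19 ≡ 19 (mod 102).
Check: σ(19) = 89·19 + 76 = 1767 = 17·102 + 33 ≡ 33 (mod 102).

19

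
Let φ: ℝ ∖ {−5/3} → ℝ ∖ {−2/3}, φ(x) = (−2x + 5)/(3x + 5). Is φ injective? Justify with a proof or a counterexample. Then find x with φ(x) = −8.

Suppose φ(a) = φ(b). Cross-multiplying: (−2a + 5)(3b + 5) = (−2b + 5)(3a + 5).
Expanding both sides and cancelling the symmetric terms leaves −25·(a − b) = 0. Since −25 ≠ 0, a = b. So φ is injective.
Solving φ(x) = −8: cross-multiplying gives −2x + 5 = −8(3x + 5), which rearranges to 22x = −45, so x = −45/22.

-45/22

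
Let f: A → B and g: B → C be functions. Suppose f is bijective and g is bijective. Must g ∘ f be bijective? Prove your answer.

Injectivity: if g(f(s)) = g(f(t)) then f(s) = f(t) (g injective) so s = t (f injective).
Surjectivity: for c ∈ C pick b with g(b) = c, then a with f(a) = b; then (g ∘ f)(a) = c.
Thus g ∘ f is bijective.

bijective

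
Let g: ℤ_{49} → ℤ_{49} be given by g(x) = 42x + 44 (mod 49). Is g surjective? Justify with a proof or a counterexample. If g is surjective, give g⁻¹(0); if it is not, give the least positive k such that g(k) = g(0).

7

Since gcd(42, 49) = 7, we have 42x ≡ 0 (mod 7) for all x, so g(x) ≡ 2 (mod 7).
But 0 ≢ 2 (mod 7), so 0 ∈ ℤ_{49} has no preimage. Hence g is not surjective.
Since g is not surjective, we find the least positive k with g(k) = g(0): this means 42k ≡ 0 (mod 49), i.e. 49 ∣ 42k. Since gcd(42, 49) = 7, dividing through by 7 this holds exactly when 7 ∣ 6k, and as gcd(6, 7) = 1, exactly when 7 ∣ k.
The smallest positive such k is 7.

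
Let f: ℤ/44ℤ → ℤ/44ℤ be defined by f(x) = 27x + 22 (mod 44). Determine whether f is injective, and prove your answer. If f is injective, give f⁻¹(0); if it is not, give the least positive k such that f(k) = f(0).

If f(u) = f(v), then 27u ≡ 27v (mod 44). Because gcd(27, 44) = 1, we may cancel 27 to get u ≡ v (mod 44).
Thus f is injective.
We now compute 27⁻¹ mod 44 explicitly. Euclid's algorithm: 44 = 1·27 + 17, 27 = 1·17 + 10, 17 = 1·10 + 7, 10 = 1·7 + 3, 7 = 2·3 + 1; back-substituting gives 1 = 31·27 − 19·44, so 27⁻¹ ≡ 31 (mod 44).
Since f is injective, we compute f⁻¹(0): solve 27x + 22 ≡ 0 (mod 44), i.e. 27x ≡ 22 (mod 44).
Multiplying by 27⁻¹ = 31 gives x ≡ 31·22 = 682 = 15·44 + 22 ≡ 22 (mod 44).
Check: f(22) = 27·22 + 22 = 616 = 14·44 + 0 ≡ 0 (mod 44).

22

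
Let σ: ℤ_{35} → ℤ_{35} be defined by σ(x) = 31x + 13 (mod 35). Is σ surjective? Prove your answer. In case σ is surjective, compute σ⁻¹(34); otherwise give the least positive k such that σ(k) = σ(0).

21

Since gcd(31, 35) = 1, 31 is invertible modulo 35. Euclid's algorithm: 35 = 1·31 + 4, 31 = 7·4 + 3, 4 = 1·3 + 1; back-substituting gives 1 = 26·31 − 23·35, so 31⁻¹ ≡ 26 (mod 35).
Then y ↦ 26(y − 13) is a two-sided inverse to σ, so every y ∈ ℤ_{35} has a preimage.
So σ is surjective.
Since σ is surjective, we compute σ⁻¹(34): solve 31x + 13 ≡ 34 (mod 35), i.e. 31x ≡ 21 (mod 35).
Multiplying by 31⁻¹ = 26 gives x ≡ 26·21 = 546 = 15·35 + 21 ≡ 21 (mod 35).
Check: σ(21) = 31·21 + 13 = 664 = 18·35 + 34 ≡ 34 (mod 35).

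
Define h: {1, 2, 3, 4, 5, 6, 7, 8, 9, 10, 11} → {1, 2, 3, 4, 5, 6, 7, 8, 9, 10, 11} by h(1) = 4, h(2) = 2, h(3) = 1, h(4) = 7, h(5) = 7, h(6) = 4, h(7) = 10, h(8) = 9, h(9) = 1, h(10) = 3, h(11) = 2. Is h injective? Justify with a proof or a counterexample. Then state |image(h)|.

7

h(4) = 7 = h(5) with 4 ≠ 5, so h is not injective.
The image of h is {1, 2, 3, 4, 7, 9, 10}, which has 7 elements.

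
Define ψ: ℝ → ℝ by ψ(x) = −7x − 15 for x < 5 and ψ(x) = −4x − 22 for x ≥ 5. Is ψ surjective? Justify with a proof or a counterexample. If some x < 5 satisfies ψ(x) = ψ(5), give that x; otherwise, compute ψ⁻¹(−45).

27/7

Both pieces are strictly decreasing (slopes −7 and −4), so each is injective on its own interval.
The left piece maps (−∞, 5) onto (−50, ∞); the right piece maps [5, ∞) onto (−∞, −42].
The union (−50, ∞) ∪ (−∞, −42] covers ℝ, so ψ is surjective.
For the follow-up: the images overlap, so an x < 5 with ψ(x) = ψ(5) exists. ψ(5) = −42; solving −7x − 15 = −42 for x < 5 gives x = (−42 + 15)/(−7) = 27/7.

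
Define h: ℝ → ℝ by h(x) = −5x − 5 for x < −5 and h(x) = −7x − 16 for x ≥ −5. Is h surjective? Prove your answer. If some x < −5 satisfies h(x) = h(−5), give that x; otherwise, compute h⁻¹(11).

-27/7

Both pieces are strictly decreasing (slopes −5 and −7), so each is injective on its own interval.
The left piece maps (−∞, −5) onto (20, ∞); the right piece maps [−5, ∞) onto (−∞, 19].
The union (20, ∞) ∪ (−∞, 19] omits the interval between 20 and 19; in particular 20 has no preimage. So h is not surjective.
Because the two images are disjoint, no x < −5 has h(x) = h(−5), so we compute h⁻¹(11): 11 lies in (−∞, 19], so solve −7x − 16 = 11: x = (11 + 16)/(−7) = −27/7.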